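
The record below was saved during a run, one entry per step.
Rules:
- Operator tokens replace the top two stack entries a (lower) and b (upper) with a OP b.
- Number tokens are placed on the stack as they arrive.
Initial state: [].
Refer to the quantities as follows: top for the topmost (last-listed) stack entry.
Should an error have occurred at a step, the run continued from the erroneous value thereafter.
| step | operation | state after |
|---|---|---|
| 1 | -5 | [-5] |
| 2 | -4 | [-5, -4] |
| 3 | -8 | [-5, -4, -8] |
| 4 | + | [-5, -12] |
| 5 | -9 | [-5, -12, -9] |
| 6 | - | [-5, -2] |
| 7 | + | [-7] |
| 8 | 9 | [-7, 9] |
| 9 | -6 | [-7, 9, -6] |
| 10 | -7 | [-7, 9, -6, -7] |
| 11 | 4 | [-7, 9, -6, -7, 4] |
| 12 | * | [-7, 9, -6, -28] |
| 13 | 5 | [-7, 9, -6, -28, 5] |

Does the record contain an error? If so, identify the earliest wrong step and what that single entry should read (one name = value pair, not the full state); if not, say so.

step 6, top = -3

1. push -5: top = -5 (in agreement)
2. push -4: top = -4 (exactly as logged)
3. push -8: top = -8 (in agreement)
4. -4 + -8 = -12 (exactly as logged)
5. push -9: top = -9 (in agreement)
6. -12 - -9 = -3 (the recorded entry deviates here)
First incorrect step: 6; the correct value is top = -3.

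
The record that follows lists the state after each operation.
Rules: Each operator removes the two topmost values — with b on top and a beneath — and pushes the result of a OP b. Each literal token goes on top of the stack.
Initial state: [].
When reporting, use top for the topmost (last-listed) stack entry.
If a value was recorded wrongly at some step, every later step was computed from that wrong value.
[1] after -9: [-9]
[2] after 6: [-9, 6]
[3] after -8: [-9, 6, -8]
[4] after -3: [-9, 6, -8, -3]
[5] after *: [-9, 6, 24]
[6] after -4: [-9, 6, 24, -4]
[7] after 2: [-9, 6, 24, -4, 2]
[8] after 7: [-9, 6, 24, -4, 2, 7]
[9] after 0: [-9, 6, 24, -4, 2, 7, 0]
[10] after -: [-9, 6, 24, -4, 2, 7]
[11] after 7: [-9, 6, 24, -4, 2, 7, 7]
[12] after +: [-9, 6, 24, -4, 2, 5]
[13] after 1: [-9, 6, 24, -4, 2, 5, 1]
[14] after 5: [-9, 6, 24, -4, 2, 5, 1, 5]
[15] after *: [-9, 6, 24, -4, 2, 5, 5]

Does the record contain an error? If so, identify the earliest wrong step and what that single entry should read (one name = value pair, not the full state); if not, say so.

step 12, top = 14

Recomputing the run from the initial state:
step 1: [-9]
step 2: [-9, 6]
step 3: [-9, 6, -8]
step 4: [-9, 6, -8, -3]
step 5: [-9, 6, 24]
step 6: [-9, 6, 24, -4]
step 7: [-9, 6, 24, -4, 2]
step 8: [-9, 6, 24, -4, 2, 7]
step 9: [-9, 6, 24, -4, 2, 7, 0]
step 10: [-9, 6, 24, -4, 2, 7]
step 11: [-9, 6, 24, -4, 2, 7, 7]
step 12: [-9, 6, 24, -4, 2, 14]
step 13: [-9, 6, 24, -4, 2, 14, 1]
step 14: [-9, 6, 24, -4, 2, 14, 1, 5]
step 15: [-9, 6, 24, -4, 2, 14, 5]
The first disagreement with the record is at step 12, where the value should be top = 14.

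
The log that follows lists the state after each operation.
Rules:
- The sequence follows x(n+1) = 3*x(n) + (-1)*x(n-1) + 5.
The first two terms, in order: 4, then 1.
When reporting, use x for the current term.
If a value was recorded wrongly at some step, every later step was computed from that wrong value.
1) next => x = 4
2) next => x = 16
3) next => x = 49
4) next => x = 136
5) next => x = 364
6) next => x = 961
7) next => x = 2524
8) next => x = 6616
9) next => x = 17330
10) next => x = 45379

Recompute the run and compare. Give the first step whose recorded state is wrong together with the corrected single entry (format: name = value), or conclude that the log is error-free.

Step 1: x = 3*(1) + (-1)*(4) + (5) = 4 — same as recorded.
Step 2: x = 3*(4) + (-1)*(1) + (5) = 16 — agrees with the log.
Step 3: x = 3*(16) + (-1)*(4) + (5) = 49 — verified.
Step 4: x = 3*(49) + (-1)*(16) + (5) = 136 — no discrepancy.
Step 5: x = 3*(136) + (-1)*(49) + (5) = 364 — checks out.
Step 6: x = 3*(364) + (-1)*(136) + (5) = 961 — checks out.
Step 7: x = 3*(961) + (-1)*(364) + (5) = 2524 — agrees with the log.
Step 8: x = 3*(2524) + (-1)*(961) + (5) = 6616 — same as recorded.
Step 9: x = 3*(6616) + (-1)*(2524) + (5) = 17329 — this is not what the log shows.
That makes step 9 the first incorrect line — x = 17329 is what it should show.

step 9, x = 17329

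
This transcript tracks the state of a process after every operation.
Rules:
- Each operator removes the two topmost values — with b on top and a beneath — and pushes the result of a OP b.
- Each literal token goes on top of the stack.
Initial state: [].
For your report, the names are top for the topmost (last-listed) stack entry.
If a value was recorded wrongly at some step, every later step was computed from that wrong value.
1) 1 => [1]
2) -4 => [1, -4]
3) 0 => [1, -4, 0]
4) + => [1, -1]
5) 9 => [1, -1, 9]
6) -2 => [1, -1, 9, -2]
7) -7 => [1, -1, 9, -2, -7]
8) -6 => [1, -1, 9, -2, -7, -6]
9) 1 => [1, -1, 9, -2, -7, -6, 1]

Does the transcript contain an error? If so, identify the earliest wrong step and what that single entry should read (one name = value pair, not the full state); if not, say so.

step 4, top = -4

1. push 1: top = 1 (matches)
2. push -4: top = -4 (exactly as logged)
3. push 0: top = 0 (in agreement)
4. -4 + 0 = -4 (the transcript has a different value)
First deviation found at step 4; the corrected entry is top = -4.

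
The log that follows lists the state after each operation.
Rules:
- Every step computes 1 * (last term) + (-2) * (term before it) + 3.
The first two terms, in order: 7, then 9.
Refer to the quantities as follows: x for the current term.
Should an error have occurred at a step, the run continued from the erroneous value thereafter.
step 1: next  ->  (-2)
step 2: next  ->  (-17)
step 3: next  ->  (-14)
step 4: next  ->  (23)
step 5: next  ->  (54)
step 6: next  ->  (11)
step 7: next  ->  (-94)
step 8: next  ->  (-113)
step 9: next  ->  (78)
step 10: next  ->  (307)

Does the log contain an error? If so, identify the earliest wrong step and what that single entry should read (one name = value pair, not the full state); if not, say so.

Step 1: x = 1*(9) + (-2)*(7) + (3) = -2 — verified.
Step 2: x = 1*(-2) + (-2)*(9) + (3) = -17 — verified.
Step 3: x = 1*(-17) + (-2)*(-2) + (3) = -10 — a discrepancy with the log.
Conclusion: step 3 carries the first error; the entry should be x = -10.

step 3, x = -10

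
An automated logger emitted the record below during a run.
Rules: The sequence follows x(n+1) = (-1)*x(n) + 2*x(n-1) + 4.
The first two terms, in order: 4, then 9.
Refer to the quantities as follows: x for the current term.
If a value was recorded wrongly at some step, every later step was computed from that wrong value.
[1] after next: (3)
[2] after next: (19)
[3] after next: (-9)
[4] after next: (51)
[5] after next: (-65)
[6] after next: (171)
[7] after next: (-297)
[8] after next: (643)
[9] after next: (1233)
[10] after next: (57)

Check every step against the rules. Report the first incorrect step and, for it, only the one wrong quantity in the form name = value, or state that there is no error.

Recomputing the run from the initial state:
step 1: x = 3
step 2: x = 19
step 3: x = -9
step 4: x = 51
step 5: x = -65
step 6: x = 171
step 7: x = -297
step 8: x = 643
step 9: x = -1233
step 10: x = 2523
The first disagreement with the record is at step 9, where the value should be x = -1233.

step 9, x = -1233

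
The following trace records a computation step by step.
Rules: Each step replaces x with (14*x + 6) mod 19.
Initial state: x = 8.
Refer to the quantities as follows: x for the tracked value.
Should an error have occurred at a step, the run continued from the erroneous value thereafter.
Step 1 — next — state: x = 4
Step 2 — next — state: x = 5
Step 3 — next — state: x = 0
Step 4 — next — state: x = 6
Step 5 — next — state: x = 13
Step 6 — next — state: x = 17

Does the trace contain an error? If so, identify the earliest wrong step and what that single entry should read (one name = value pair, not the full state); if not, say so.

Recomputing the run from the initial state:
step 1: x = 4
step 2: x = 5
step 3: x = 0
step 4: x = 6
step 5: x = 14
step 6: x = 12
The first disagreement with the trace is at step 5, where the value should be x = 14.

step 5, x = 14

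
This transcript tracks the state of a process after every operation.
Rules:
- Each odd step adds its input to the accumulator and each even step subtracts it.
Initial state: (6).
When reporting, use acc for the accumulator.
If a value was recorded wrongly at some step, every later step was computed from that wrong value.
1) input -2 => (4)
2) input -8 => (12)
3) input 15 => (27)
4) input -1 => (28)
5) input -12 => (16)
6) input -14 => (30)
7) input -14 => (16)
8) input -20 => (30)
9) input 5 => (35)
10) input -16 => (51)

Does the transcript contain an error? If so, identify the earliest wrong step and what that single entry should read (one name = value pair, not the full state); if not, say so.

step 8, acc = 36

1. acc = 6 + -2 = 4 (matches)
2. acc = 4 - -8 = 12 (confirmed correct)
3. acc = 12 + 15 = 27 (agrees with the transcript)
4. acc = 27 - -1 = 28 (same as recorded)
5. acc = 28 + -12 = 16 (consistent with the transcript)
6. acc = 16 - -14 = 30 (verified)
7. acc = 30 + -14 = 16 (checks out)
8. acc = 16 - -20 = 36 (the recorded entry deviates here)
First deviation found at step 8; the corrected entry is acc = 36.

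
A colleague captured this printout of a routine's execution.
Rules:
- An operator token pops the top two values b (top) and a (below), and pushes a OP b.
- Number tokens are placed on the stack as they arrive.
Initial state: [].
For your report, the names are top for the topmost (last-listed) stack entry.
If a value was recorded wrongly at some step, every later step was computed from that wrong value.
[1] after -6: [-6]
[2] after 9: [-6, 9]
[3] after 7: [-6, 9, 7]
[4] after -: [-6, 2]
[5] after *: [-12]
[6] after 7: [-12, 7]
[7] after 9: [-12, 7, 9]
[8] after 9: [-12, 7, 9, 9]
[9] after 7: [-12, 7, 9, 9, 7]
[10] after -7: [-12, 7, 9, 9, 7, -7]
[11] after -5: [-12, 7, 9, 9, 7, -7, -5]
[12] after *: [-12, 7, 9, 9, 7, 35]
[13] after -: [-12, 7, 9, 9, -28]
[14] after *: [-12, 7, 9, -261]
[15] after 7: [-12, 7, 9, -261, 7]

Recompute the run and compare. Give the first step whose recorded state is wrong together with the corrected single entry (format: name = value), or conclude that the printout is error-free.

Step 1: push -6: top = -6 — checks out.
Step 2: push 9: top = 9 — confirmed correct.
Step 3: push 7: top = 7 — checks out.
Step 4: 9 - 7 = 2 — no discrepancy.
Step 5: -6 * 2 = -12 — consistent with the printout.
Step 6: push 7: top = 7 — confirmed correct.
Step 7: push 9: top = 9 — no discrepancy.
Step 8: push 9: top = 9 — confirmed correct.
Step 9: push 7: top = 7 — exactly as logged.
Step 10: push -7: top = -7 — checks out.
Step 11: push -5: top = -5 — consistent with the printout.
Step 12: -7 * -5 = 35 — matches.
Step 13: 7 - 35 = -28 — in agreement.
Step 14: 9 * -28 = -252 — the entry is off here.
Step 14 is the first one off; corrected, top = -252.

step 14, top = -252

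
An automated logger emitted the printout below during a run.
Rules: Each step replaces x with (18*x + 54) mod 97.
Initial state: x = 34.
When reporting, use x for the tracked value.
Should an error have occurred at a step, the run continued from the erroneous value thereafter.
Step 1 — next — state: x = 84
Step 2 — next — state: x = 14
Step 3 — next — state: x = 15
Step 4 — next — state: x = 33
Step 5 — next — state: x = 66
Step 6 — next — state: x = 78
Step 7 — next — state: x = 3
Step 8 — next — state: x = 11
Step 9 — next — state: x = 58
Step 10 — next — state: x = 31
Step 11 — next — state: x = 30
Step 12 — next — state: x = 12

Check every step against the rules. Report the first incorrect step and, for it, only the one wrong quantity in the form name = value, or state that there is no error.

Recomputing the run from the initial state:
step 1: x = 84
step 2: x = 14
step 3: x = 15
step 4: x = 33
step 5: x = 66
step 6: x = 78
step 7: x = 3
step 8: x = 11
step 9: x = 58
step 10: x = 31
step 11: x = 30
step 12: x = 12
This matches the printout at every step.

no error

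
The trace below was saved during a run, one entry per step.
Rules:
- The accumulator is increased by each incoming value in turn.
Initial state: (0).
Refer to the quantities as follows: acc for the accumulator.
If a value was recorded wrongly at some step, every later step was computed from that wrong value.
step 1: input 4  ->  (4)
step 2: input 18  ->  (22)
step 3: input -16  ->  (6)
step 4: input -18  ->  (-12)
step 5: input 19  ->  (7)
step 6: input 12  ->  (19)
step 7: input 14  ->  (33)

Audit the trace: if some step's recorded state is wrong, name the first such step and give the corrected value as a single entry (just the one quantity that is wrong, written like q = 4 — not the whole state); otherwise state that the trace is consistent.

no error

1. acc = 0 + 4 = 4 (consistent with the trace)
2. acc = 4 + 18 = 22 (same as recorded)
3. acc = 22 + -16 = 6 (no discrepancy)
4. acc = 6 + -18 = -12 (verified)
5. acc = -12 + 19 = 7 (same as recorded)
6. acc = 7 + 12 = 19 (verified)
7. acc = 19 + 14 = 33 (in agreement)
No step deviates from the rules.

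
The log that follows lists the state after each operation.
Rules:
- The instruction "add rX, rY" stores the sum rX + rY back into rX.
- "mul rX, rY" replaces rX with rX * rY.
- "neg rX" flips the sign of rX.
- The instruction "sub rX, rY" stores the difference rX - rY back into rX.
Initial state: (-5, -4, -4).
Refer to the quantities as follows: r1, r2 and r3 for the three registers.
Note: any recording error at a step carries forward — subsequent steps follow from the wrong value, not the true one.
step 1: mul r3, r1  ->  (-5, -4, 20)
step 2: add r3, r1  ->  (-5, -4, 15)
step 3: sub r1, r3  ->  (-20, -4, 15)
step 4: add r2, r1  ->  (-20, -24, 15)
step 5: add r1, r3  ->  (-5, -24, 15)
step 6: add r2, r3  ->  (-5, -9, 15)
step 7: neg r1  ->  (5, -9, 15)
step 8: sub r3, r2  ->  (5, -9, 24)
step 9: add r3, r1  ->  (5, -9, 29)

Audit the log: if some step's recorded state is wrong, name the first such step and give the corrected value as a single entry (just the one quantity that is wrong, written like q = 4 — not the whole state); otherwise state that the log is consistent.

no error

Recomputing the run from the initial state:
step 1: r1 = -5, r2 = -4, r3 = 20
step 2: r1 = -5, r2 = -4, r3 = 15
step 3: r1 = -20, r2 = -4, r3 = 15
step 4: r1 = -20, r2 = -24, r3 = 15
step 5: r1 = -5, r2 = -24, r3 = 15
step 6: r1 = -5, r2 = -9, r3 = 15
step 7: r1 = 5, r2 = -9, r3 = 15
step 8: r1 = 5, r2 = -9, r3 = 24
step 9: r1 = 5, r2 = -9, r3 = 29
This matches the log at every step.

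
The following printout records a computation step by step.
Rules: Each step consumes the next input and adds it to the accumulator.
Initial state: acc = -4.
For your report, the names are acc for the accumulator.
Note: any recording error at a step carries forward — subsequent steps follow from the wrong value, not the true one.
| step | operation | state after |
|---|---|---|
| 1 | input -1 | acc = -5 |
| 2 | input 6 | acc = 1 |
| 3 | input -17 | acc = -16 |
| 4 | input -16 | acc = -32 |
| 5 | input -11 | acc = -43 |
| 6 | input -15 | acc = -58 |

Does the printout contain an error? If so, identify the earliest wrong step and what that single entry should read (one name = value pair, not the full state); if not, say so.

no error

Recomputing the run from the initial state:
step 1: acc = -5
step 2: acc = 1
step 3: acc = -16
step 4: acc = -32
step 5: acc = -43
step 6: acc = -58
This matches the printout at every step.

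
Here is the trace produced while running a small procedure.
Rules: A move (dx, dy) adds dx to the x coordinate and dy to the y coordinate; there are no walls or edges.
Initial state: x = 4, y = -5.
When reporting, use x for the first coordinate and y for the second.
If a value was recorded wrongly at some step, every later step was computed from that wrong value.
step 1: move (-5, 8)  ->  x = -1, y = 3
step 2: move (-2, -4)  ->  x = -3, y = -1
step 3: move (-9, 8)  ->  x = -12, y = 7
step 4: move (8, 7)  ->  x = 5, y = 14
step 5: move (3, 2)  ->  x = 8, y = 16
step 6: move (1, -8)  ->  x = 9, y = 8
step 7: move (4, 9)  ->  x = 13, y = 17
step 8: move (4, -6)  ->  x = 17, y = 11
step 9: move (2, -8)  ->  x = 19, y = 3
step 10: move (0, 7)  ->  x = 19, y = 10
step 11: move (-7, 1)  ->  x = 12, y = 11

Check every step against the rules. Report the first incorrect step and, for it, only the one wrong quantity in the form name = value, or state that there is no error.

step 4, x = -4

1. x = 4 + (-5) = -1, y = -5 + (8) = 3 (in agreement)
2. x = -1 + (-2) = -3, y = 3 + (-4) = -1 (confirmed correct)
3. x = -3 + (-9) = -12, y = -1 + (8) = 7 (agrees with the trace)
4. x = -12 + (8) = -4, y = 7 + (7) = 14 (first mismatch against the trace)
First deviation found at step 4; the corrected entry is x = -4.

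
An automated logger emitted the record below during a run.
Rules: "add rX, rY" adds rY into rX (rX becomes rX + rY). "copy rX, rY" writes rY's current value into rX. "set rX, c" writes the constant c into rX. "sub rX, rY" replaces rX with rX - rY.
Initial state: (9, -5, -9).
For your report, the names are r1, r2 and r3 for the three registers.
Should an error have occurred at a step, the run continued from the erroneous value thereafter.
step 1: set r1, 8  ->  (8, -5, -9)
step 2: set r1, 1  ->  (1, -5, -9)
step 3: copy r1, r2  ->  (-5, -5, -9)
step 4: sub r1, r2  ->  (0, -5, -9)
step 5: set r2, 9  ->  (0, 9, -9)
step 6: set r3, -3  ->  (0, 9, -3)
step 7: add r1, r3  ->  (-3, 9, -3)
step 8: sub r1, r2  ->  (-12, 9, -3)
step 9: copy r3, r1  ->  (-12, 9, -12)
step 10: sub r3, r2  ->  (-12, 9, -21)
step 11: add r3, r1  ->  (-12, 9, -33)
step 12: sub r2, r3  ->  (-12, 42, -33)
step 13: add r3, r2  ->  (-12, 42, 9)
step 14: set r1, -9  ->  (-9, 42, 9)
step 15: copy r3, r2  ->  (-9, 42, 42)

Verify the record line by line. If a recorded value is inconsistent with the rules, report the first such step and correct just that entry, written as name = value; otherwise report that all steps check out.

no error

step 1: r1 = 8 -> no discrepancy
step 2: r1 = 1 -> matches
step 3: r1 = -5 -> checks out
step 4: r1 = -5 - -5 = 0 -> verified
step 5: r2 = 9 -> consistent with the record
step 6: r3 = -3 -> verified
step 7: r1 = 0 + -3 = -3 -> matches
step 8: r1 = -3 - 9 = -12 -> confirmed correct
step 9: r3 = -12 -> same as recorded
step 10: r3 = -12 - 9 = -21 -> no discrepancy
step 11: r3 = -21 + -12 = -33 -> checks out
step 12: r2 = 9 - -33 = 42 -> consistent with the record
step 13: r3 = -33 + 42 = 9 -> confirmed correct
step 14: r1 = -9 -> confirmed correct
step 15: r3 = 42 -> consistent with the record
Every step is consistent.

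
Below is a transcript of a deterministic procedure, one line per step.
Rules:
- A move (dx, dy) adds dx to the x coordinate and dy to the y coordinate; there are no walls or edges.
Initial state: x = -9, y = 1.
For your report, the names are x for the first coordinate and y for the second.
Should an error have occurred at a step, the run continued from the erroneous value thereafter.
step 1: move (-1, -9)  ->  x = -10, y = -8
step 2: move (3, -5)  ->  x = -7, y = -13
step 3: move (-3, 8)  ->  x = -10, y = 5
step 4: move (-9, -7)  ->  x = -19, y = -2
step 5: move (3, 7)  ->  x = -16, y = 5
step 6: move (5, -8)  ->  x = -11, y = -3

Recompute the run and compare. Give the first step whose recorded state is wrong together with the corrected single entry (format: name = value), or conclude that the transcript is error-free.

step 3, y = -5

Step 1: x = -9 + (-1) = -10, y = 1 + (-9) = -8 — agrees with the transcript.
Step 2: x = -10 + (3) = -7, y = -8 + (-5) = -13 — same as recorded.
Step 3: x = -7 + (-3) = -10, y = -13 + (8) = -5 — this is not what the transcript shows.
Conclusion: step 3 carries the first error; the entry should be y = -5.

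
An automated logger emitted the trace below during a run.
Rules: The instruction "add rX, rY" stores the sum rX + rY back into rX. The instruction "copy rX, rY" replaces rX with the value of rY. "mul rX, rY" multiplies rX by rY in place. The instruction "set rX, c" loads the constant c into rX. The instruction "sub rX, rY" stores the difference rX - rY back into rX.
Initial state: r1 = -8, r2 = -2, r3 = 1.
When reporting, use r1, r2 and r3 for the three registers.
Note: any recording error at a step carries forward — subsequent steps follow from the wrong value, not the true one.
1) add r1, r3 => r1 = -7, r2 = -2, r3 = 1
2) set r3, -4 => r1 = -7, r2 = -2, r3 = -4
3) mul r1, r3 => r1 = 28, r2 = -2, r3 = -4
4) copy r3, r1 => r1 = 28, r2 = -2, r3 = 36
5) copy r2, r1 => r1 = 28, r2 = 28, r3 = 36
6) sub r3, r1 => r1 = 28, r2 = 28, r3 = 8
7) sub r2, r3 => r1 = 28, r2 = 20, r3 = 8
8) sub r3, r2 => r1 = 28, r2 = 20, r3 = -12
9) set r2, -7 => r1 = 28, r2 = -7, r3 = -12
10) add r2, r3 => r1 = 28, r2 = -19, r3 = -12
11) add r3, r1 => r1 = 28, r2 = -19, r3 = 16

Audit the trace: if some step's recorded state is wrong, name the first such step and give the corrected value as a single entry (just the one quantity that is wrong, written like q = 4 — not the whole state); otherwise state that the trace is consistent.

step 1: r1 = -8 + 1 = -7 -> matches
step 2: r3 = -4 -> in agreement
step 3: r1 = -7 * -4 = 28 -> consistent with the trace
step 4: r3 = 28 -> a discrepancy with the trace
Step 4 is the first one off; corrected, r3 = 28.

step 4, r3 = 28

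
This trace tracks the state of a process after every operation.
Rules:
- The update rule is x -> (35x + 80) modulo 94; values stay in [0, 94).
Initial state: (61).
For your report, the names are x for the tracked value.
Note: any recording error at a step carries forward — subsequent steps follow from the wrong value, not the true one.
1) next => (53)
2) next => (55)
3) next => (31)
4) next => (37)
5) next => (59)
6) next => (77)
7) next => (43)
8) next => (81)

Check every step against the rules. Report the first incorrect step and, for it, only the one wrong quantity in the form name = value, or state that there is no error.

1. x = (35*61 + 80) mod 94 = 53 (matches)
2. x = (35*53 + 80) mod 94 = 55 (exactly as logged)
3. x = (35*55 + 80) mod 94 = 31 (exactly as logged)
4. x = (35*31 + 80) mod 94 = 37 (confirmed correct)
5. x = (35*37 + 80) mod 94 = 59 (consistent with the trace)
6. x = (35*59 + 80) mod 94 = 77 (checks out)
7. x = (35*77 + 80) mod 94 = 49 (a discrepancy with the trace)
That makes step 7 the first incorrect line — x = 49 is what it should show.

step 7, x = 49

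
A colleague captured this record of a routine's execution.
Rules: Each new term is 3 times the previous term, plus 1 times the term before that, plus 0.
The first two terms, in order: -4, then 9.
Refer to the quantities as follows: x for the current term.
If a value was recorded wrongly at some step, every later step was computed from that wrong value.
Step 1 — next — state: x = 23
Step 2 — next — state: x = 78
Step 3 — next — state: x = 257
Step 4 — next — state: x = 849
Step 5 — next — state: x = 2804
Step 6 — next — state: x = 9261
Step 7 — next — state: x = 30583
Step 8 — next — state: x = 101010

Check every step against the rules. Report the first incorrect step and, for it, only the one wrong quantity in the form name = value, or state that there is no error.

step 7, x = 30587

Step 1: x = 3*(9) + (1)*(-4) + (0) = 23 — checks out.
Step 2: x = 3*(23) + (1)*(9) + (0) = 78 — no discrepancy.
Step 3: x = 3*(78) + (1)*(23) + (0) = 257 — consistent with the record.
Step 4: x = 3*(257) + (1)*(78) + (0) = 849 — matches.
Step 5: x = 3*(849) + (1)*(257) + (0) = 2804 — in agreement.
Step 6: x = 3*(2804) + (1)*(849) + (0) = 9261 — confirmed correct.
Step 7: x = 3*(9261) + (1)*(2804) + (0) = 30587 — the record disagrees here.
The earliest wrong entry is at step 7: it should read x = 30587.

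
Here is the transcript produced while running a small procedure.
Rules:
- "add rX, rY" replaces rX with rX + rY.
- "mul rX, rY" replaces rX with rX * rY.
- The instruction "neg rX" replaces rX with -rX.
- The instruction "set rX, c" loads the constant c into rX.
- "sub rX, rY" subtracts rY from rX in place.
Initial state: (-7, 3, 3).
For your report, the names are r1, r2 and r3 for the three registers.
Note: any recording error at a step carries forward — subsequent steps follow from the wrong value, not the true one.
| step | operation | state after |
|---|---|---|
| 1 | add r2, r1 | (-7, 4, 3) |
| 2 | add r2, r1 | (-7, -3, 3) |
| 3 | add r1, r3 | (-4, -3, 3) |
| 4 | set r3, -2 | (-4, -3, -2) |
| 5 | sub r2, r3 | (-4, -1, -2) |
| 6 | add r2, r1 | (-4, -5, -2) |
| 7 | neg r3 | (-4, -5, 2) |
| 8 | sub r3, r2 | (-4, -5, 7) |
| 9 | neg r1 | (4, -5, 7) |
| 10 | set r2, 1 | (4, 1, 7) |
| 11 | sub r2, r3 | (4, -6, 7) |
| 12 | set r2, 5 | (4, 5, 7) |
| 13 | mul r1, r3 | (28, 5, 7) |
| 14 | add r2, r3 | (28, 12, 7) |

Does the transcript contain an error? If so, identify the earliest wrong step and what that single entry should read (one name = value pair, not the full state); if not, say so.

Step 1: r2 = 3 + -7 = -4 — the recorded entry deviates here.
The earliest wrong entry is at step 1: it should read r2 = -4.

step 1, r2 = -4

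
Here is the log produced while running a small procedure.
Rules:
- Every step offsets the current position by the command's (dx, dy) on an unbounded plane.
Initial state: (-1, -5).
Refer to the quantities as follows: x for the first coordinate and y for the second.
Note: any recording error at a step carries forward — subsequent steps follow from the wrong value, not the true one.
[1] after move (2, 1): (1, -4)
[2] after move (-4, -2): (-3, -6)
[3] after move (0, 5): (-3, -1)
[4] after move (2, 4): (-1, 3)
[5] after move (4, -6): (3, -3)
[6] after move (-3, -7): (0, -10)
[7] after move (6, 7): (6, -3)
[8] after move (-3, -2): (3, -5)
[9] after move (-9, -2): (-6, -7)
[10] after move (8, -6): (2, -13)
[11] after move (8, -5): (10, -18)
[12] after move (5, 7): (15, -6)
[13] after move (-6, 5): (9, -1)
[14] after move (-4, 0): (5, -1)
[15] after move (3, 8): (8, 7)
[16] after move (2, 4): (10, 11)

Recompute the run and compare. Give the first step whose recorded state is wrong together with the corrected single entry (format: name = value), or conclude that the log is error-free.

Recomputing the run from the initial state:
step 1: x = 1, y = -4
step 2: x = -3, y = -6
step 3: x = -3, y = -1
step 4: x = -1, y = 3
step 5: x = 3, y = -3
step 6: x = 0, y = -10
step 7: x = 6, y = -3
step 8: x = 3, y = -5
step 9: x = -6, y = -7
step 10: x = 2, y = -13
step 11: x = 10, y = -18
step 12: x = 15, y = -11
step 13: x = 9, y = -6
step 14: x = 5, y = -6
step 15: x = 8, y = 2
step 16: x = 10, y = 6
The first disagreement with the log is at step 12, where the value should be y = -11.

step 12, y = -11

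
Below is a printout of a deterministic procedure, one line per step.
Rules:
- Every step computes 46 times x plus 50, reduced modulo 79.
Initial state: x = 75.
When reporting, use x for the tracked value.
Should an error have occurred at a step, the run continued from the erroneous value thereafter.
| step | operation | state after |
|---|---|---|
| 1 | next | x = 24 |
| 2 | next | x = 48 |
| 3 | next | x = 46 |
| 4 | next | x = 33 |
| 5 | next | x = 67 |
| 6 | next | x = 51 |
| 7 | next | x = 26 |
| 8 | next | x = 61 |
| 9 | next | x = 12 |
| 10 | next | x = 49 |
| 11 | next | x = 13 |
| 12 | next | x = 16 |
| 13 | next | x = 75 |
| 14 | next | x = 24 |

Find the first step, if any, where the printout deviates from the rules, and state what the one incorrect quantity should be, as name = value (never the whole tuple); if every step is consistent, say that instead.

no error

Recomputing the run from the initial state:
step 1: x = 24
step 2: x = 48
step 3: x = 46
step 4: x = 33
step 5: x = 67
step 6: x = 51
step 7: x = 26
step 8: x = 61
step 9: x = 12
step 10: x = 49
step 11: x = 13
step 12: x = 16
step 13: x = 75
step 14: x = 24
This matches the printout at every step.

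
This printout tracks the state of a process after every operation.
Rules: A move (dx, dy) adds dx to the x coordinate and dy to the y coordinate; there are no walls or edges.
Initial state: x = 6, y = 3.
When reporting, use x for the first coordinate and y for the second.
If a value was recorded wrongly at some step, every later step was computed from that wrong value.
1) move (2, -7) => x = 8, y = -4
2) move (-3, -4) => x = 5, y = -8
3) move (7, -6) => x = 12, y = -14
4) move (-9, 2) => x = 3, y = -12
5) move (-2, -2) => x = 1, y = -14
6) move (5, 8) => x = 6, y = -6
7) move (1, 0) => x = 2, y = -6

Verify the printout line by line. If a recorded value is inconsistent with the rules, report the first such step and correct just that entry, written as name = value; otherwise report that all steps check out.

step 7, x = 7

Step 1: x = 6 + (2) = 8, y = 3 + (-7) = -4 — in agreement.
Step 2: x = 8 + (-3) = 5, y = -4 + (-4) = -8 — confirmed correct.
Step 3: x = 5 + (7) = 12, y = -8 + (-6) = -14 — same as recorded.
Step 4: x = 12 + (-9) = 3, y = -14 + (2) = -12 — same as recorded.
Step 5: x = 3 + (-2) = 1, y = -12 + (-2) = -14 — in agreement.
Step 6: x = 1 + (5) = 6, y = -14 + (8) = -6 — consistent with the printout.
Step 7: x = 6 + (1) = 7, y = -6 + (0) = -6 — the printout has a different value.
The earliest wrong entry is at step 7: it should read x = 7.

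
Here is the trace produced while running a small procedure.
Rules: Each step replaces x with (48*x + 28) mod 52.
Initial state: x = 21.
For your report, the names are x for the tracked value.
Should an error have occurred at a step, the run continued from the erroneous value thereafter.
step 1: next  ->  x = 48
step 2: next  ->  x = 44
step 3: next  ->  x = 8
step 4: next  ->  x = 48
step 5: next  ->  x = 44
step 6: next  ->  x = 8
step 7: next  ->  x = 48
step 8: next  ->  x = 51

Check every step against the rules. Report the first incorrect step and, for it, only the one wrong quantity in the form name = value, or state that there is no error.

Step 1: x = (48*21 + 28) mod 52 = 48 — consistent with the trace.
Step 2: x = (48*48 + 28) mod 52 = 44 — verified.
Step 3: x = (48*44 + 28) mod 52 = 8 — checks out.
Step 4: x = (48*8 + 28) mod 52 = 48 — matches.
Step 5: x = (48*48 + 28) mod 52 = 44 — consistent with the trace.
Step 6: x = (48*44 + 28) mod 52 = 8 — confirmed correct.
Step 7: x = (48*8 + 28) mod 52 = 48 — same as recorded.
Step 8: x = (48*48 + 28) mod 52 = 44 — the trace disagrees here.
The audit stops at step 8: the recorded entry is wrong and should be x = 44.

step 8, x = 44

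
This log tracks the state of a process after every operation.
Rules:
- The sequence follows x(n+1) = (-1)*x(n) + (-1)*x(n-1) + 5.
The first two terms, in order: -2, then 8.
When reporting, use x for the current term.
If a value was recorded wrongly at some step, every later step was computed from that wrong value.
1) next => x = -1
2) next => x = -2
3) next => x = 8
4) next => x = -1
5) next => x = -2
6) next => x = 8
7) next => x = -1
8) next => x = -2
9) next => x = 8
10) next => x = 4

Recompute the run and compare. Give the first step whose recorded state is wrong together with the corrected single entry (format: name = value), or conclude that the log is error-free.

step 10, x = -1

Recomputing the run from the initial state:
step 1: x = -1
step 2: x = -2
step 3: x = 8
step 4: x = -1
step 5: x = -2
step 6: x = 8
step 7: x = -1
step 8: x = -2
step 9: x = 8
step 10: x = -1
The first disagreement with the log is at step 10, where the value should be x = -1.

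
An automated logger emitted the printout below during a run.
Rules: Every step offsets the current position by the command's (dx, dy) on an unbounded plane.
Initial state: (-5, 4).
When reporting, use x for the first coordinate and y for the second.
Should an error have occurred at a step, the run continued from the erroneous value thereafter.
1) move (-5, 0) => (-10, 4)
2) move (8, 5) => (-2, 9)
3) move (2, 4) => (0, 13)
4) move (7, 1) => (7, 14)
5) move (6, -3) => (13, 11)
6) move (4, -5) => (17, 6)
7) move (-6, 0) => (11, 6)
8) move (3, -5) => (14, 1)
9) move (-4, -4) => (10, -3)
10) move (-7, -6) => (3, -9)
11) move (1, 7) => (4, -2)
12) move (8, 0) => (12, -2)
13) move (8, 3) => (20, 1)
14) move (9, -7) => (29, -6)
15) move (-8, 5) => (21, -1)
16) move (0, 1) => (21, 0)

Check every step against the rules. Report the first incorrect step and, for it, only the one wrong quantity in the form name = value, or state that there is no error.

Recomputing the run from the initial state:
step 1: x = -10, y = 4
step 2: x = -2, y = 9
step 3: x = 0, y = 13
step 4: x = 7, y = 14
step 5: x = 13, y = 11
step 6: x = 17, y = 6
step 7: x = 11, y = 6
step 8: x = 14, y = 1
step 9: x = 10, y = -3
step 10: x = 3, y = -9
step 11: x = 4, y = -2
step 12: x = 12, y = -2
step 13: x = 20, y = 1
step 14: x = 29, y = -6
step 15: x = 21, y = -1
step 16: x = 21, y = 0
This matches the printout at every step.

no error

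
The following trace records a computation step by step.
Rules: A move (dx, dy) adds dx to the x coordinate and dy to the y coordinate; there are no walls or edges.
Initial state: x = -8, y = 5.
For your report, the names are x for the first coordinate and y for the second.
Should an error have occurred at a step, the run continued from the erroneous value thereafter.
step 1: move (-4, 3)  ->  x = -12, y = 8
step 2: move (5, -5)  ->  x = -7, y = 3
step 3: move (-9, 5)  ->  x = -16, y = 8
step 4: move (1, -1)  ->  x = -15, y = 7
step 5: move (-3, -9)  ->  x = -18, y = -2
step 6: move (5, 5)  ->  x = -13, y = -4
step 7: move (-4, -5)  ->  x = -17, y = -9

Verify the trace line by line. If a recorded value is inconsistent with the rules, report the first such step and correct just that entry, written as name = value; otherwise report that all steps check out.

Step 1: x = -8 + (-4) = -12, y = 5 + (3) = 8 — same as recorded.
Step 2: x = -12 + (5) = -7, y = 8 + (-5) = 3 — no discrepancy.
Step 3: x = -7 + (-9) = -16, y = 3 + (5) = 8 — same as recorded.
Step 4: x = -16 + (1) = -15, y = 8 + (-1) = 7 — agrees with the trace.
Step 5: x = -15 + (-3) = -18, y = 7 + (-9) = -2 — agrees with the trace.
Step 6: x = -18 + (5) = -13, y = -2 + (5) = 3 — not what was recorded.
First deviation found at step 6; the corrected entry is y = 3.

step 6, y = 3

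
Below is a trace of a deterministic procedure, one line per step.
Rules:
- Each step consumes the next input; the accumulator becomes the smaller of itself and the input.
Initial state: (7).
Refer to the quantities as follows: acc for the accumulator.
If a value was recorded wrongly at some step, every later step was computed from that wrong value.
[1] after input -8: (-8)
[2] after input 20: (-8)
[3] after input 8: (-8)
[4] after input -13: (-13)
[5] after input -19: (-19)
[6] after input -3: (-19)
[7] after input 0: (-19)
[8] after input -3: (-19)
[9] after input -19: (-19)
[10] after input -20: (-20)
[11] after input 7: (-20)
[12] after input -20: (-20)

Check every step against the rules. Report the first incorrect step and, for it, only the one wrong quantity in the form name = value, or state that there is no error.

no error

1. acc = min(7, -8) = -8 (same as recorded)
2. acc = min(-8, 20) = -8 (agrees with the trace)
3. acc = min(-8, 8) = -8 (no discrepancy)
4. acc = min(-8, -13) = -13 (verified)
5. acc = min(-13, -19) = -19 (same as recorded)
6. acc = min(-19, -3) = -19 (in agreement)
7. acc = min(-19, 0) = -19 (checks out)
8. acc = min(-19, -3) = -19 (same as recorded)
9. acc = min(-19, -19) = -19 (no discrepancy)
10. acc = min(-19, -20) = -20 (no discrepancy)
11. acc = min(-20, 7) = -20 (in agreement)
12. acc = min(-20, -20) = -20 (consistent with the trace)
Nothing is out of place; the run is error-free.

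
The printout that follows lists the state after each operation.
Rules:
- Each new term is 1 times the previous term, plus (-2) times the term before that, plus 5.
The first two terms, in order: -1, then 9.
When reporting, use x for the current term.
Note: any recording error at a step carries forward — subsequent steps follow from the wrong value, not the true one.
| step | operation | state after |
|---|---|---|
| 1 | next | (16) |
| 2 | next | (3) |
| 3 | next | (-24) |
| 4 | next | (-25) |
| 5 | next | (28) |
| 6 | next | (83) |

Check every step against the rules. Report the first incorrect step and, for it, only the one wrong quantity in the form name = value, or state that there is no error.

no error

1. x = 1*(9) + (-2)*(-1) + (5) = 16 (confirmed correct)
2. x = 1*(16) + (-2)*(9) + (5) = 3 (no discrepancy)
3. x = 1*(3) + (-2)*(16) + (5) = -24 (exactly as logged)
4. x = 1*(-24) + (-2)*(3) + (5) = -25 (verified)
5. x = 1*(-25) + (-2)*(-24) + (5) = 28 (in agreement)
6. x = 1*(28) + (-2)*(-25) + (5) = 83 (same as recorded)
All entries verified; no error found.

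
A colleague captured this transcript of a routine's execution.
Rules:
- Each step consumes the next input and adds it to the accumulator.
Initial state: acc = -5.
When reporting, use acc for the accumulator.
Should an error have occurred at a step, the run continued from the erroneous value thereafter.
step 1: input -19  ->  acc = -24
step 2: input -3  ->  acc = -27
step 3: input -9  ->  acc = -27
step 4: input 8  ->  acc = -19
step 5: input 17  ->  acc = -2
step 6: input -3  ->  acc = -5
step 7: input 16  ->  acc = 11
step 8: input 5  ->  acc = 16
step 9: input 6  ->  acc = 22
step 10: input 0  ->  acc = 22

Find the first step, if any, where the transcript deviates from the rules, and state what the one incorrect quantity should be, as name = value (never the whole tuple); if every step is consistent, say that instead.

step 3, acc = -36

Recomputing the run from the initial state:
step 1: acc = -24
step 2: acc = -27
step 3: acc = -36
step 4: acc = -28
step 5: acc = -11
step 6: acc = -14
step 7: acc = 2
step 8: acc = 7
step 9: acc = 13
step 10: acc = 13
The first disagreement with the transcript is at step 3, where the value should be acc = -36.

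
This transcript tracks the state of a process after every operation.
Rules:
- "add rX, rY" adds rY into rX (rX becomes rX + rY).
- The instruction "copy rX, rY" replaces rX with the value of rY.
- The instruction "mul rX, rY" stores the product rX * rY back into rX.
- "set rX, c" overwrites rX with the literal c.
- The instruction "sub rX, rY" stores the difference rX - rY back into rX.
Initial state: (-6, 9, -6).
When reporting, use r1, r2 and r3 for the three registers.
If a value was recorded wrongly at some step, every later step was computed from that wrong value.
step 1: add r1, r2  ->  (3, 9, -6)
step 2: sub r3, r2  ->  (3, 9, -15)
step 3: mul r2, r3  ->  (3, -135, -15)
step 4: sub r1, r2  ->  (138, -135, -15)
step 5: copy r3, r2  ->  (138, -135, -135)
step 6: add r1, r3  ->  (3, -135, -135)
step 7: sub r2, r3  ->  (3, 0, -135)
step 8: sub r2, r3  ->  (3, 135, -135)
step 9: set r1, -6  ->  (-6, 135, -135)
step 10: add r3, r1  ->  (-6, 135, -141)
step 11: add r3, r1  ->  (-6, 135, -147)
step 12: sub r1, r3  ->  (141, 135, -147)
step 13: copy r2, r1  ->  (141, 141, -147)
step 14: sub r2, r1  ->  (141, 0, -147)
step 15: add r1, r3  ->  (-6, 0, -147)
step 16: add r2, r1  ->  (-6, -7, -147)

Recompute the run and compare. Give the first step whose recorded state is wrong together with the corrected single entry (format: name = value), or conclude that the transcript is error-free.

step 16, r2 = -6

Recomputing the run from the initial state:
step 1: r1 = 3, r2 = 9, r3 = -6
step 2: r1 = 3, r2 = 9, r3 = -15
step 3: r1 = 3, r2 = -135, r3 = -15
step 4: r1 = 138, r2 = -135, r3 = -15
step 5: r1 = 138, r2 = -135, r3 = -135
step 6: r1 = 3, r2 = -135, r3 = -135
step 7: r1 = 3, r2 = 0, r3 = -135
step 8: r1 = 3, r2 = 135, r3 = -135
step 9: r1 = -6, r2 = 135, r3 = -135
step 10: r1 = -6, r2 = 135, r3 = -141
step 11: r1 = -6, r2 = 135, r3 = -147
step 12: r1 = 141, r2 = 135, r3 = -147
step 13: r1 = 141, r2 = 141, r3 = -147
step 14: r1 = 141, r2 = 0, r3 = -147
step 15: r1 = -6, r2 = 0, r3 = -147
step 16: r1 = -6, r2 = -6, r3 = -147
The first disagreement with the transcript is at step 16, where the value should be r2 = -6.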